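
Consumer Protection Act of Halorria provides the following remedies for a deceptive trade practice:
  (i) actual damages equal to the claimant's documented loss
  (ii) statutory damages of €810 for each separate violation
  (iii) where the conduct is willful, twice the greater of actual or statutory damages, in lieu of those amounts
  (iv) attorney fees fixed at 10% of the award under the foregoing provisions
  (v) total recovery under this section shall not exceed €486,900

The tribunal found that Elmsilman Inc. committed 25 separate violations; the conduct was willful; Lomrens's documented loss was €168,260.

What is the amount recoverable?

Statutory damages: 25 × €810 = €20,250
Greater of actual damages (€168,260) or statutory damages (€20,250): €168,260
Doubled: 2 × €168,260 = €336,520
Attorney fees: 10% of €336,520 = €33,652
Total before cap: €336,520 + €33,652 = €370,172
Cap at €486,900: €370,172 is within the cap, no reduction.

€370,172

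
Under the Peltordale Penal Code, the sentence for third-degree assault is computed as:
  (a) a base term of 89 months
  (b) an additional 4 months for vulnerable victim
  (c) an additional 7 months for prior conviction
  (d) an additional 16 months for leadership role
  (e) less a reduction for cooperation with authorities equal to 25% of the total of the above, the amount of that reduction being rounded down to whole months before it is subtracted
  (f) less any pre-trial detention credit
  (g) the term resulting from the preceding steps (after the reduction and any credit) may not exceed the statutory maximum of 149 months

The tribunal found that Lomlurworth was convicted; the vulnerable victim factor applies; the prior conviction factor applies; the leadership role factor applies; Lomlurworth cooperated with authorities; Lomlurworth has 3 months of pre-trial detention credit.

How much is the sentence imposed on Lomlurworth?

84 months

Vulnerable victim enhancement: +4 months
Prior conviction enhancement: +7 months
Leadership role enhancement: +16 months
Adjusted term: 89 months + 4 months + 7 months + 16 months = 116 months
Cooperation with authorities reduction: 25% of 116 months = 29 months (rounded down)
After reduction: 116 − 29 = 87 months
Less pre-trial detention credit: 87 months − 3 months = 84 months
Cap at 149 months: 84 months is within the cap, no reduction.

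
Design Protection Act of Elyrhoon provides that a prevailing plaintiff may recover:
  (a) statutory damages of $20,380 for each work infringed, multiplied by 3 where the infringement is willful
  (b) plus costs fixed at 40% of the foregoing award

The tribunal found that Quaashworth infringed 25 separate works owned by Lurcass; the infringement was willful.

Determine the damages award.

Statutory damages: 25 × $20,380 = $509,500
Trebled: 3 × $509,500 = $1,528,500
Costs: 40% of $1,528,500 = $611,400
Award plus costs: $1,528,500 + $611,400 = $2,139,900

$2,139,900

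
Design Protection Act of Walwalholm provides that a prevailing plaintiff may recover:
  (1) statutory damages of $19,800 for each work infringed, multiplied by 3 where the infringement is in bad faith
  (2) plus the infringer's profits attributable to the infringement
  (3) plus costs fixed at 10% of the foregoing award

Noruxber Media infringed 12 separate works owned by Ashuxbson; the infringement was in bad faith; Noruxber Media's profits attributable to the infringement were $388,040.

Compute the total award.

Statutory damages: 12 × $19,800 = $237,600
Trebled: 3 × $237,600 = $712,800
Combined award: $712,800 + $388,040 = $1,100,840
Costs: 10% of $1,100,840 = $110,084
Award plus costs: $1,100,840 + $110,084 = $1,210,924

$1,210,924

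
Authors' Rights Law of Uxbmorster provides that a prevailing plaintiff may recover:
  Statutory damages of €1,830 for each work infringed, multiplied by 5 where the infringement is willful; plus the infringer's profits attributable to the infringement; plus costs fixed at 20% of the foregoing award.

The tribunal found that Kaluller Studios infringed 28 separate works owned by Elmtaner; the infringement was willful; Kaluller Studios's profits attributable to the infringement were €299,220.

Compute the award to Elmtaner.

€666,504

Statutory damages: 28 × €1,830 = €51,240
Multiplied by 5: 5 × €51,240 = €256,200
Combined award: €256,200 + €299,220 = €555,420
Costs: 20% of €555,420 = €111,084
Award plus costs: €555,420 + €111,084 = €666,504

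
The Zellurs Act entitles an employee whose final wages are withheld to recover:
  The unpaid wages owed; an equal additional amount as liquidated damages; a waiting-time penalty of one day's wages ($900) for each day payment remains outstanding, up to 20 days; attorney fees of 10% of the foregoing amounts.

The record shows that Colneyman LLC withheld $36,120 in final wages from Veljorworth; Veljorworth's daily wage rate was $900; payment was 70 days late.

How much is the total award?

Liquidated damages (equal amount): $36,120
Penalty days: min(70, 20) = 20
Waiting-time penalty: 20 × $900 = $18,000
Subtotal: $36,120 + $36,120 + $18,000 = $90,240
Attorney fees: 10% of $90,240 = $9,024
Total award: $90,240 + $9,024 = $99,264

Total award: $99,264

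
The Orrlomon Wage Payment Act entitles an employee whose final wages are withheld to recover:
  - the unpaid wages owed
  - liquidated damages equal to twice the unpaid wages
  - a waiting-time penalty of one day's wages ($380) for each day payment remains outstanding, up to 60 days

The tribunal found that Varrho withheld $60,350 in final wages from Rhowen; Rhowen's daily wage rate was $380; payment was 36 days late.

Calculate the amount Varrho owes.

Doubled: 2 × $60,350 = $120,700
Penalty days: min(36, 60) = 36
Waiting-time penalty: 36 × $380 = $13,680
Total award: $60,350 + $120,700 + $13,680 = $194,730

$194,730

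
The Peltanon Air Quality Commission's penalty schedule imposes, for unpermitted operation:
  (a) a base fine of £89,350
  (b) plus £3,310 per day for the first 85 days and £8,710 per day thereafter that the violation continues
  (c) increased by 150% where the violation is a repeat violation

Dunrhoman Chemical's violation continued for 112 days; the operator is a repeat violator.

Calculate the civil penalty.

First 85 days: 85 × £3,310 = £281,350
Remaining days: (112 − 85) × £8,710 = £235,170
Per-day component: £281,350 + £235,170 = £516,520
Base plus per-day: £89,350 + £516,520 = £605,870
Enhancement: 150% of £605,870 = £908,805
Enhanced fine: £605,870 + £908,805 = £1,514,675

£1,514,675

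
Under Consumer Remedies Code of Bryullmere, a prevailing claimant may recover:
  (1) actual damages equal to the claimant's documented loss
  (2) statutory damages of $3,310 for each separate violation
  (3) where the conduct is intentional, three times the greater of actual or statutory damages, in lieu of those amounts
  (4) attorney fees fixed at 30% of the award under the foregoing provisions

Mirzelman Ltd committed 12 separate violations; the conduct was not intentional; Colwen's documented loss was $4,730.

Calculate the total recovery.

Statutory damages: 12 × $3,310 = $39,720
Conduct not intentional: the in-lieu enhancement does not apply.
Actual plus statutory damages: $4,730 + $39,720 = $44,450
Attorney fees: 30% of $44,450 = $13,335
Total recovery: $44,450 + $13,335 = $57,785

Total recovery: $57,785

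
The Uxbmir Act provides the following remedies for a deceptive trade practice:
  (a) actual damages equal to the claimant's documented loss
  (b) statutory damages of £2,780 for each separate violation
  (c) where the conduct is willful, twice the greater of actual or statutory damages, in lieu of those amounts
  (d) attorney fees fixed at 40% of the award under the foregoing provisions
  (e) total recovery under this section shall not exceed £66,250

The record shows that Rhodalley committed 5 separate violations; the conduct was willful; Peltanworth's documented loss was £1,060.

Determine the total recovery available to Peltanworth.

Statutory damages: 5 × £2,780 = £13,900
Greater of actual damages (£1,060) or statutory damages (£13,900): £13,900
Doubled: 2 × £13,900 = £27,800
Attorney fees: 40% of £27,800 = £11,120
Total before cap: £27,800 + £11,120 = £38,920
Cap at £66,250: £38,920 is within the cap, no reduction.

£38,920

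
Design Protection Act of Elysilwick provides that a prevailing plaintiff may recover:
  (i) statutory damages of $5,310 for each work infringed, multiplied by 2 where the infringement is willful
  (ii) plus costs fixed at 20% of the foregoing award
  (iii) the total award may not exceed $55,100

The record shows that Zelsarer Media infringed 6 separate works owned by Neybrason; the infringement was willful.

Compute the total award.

$55,100

Statutory damages: 6 × $5,310 = $31,860
Doubled: 2 × $31,860 = $63,720
Costs: 20% of $63,720 = $12,744
Award plus costs: $63,720 + $12,744 = $76,464
Cap at $55,100: $76,464 exceeds the cap → $55,100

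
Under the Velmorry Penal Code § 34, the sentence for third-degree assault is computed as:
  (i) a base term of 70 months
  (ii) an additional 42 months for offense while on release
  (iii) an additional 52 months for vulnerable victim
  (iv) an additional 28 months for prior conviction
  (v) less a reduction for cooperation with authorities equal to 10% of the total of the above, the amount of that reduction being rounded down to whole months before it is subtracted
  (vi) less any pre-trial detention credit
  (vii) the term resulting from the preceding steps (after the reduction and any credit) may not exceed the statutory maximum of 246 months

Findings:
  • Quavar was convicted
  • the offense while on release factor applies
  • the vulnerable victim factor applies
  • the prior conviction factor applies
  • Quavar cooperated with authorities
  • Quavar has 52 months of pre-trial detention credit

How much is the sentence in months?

Sentence: 121 months

Offense while on release enhancement: +42 months
Vulnerable victim enhancement: +52 months
Prior conviction enhancement: +28 months
Adjusted term: 70 months + 42 months + 52 months + 28 months = 192 months
Cooperation with authorities reduction: 10% of 192 months = 19 months (rounded down)
After reduction: 192 − 19 = 173 months
Less pre-trial detention credit: 173 months − 52 months = 121 months
Cap at 246 months: 121 months is within the cap, no reduction.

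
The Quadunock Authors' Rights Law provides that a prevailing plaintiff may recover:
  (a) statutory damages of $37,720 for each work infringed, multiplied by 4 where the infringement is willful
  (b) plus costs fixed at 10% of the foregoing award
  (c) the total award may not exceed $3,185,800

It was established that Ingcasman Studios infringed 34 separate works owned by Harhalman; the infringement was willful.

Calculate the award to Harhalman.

Statutory damages: 34 × $37,720 = $1,282,480
Multiplied by 4: 4 × $1,282,480 = $5,129,920
Costs: 10% of $5,129,920 = $512,992
Award plus costs: $5,129,920 + $512,992 = $5,642,912
Cap at $3,185,800: $5,642,912 exceeds the cap → $3,185,800

$3,185,800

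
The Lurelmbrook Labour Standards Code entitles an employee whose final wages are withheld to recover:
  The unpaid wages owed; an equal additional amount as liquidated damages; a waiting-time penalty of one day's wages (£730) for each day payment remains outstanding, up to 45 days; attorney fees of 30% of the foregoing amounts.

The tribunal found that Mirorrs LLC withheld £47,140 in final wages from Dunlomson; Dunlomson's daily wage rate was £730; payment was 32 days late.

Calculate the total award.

Liquidated damages (equal amount): £47,140
Penalty days: min(32, 45) = 32
Waiting-time penalty: 32 × £730 = £23,360
Subtotal: £47,140 + £47,140 + £23,360 = £117,640
Attorney fees: 30% of £117,640 = £35,292
Total award: £117,640 + £35,292 = £152,932

£152,932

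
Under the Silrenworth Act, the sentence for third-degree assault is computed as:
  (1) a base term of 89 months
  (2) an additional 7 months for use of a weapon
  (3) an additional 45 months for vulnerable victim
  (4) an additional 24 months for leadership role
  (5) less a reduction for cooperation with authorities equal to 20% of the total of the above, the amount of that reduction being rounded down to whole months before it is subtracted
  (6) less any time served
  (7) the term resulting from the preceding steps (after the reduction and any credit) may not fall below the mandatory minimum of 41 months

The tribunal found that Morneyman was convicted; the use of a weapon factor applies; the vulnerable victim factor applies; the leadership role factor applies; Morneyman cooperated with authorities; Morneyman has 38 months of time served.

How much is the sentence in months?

Use of a weapon enhancement: +7 months
Vulnerable victim enhancement: +45 months
Leadership role enhancement: +24 months
Adjusted term: 89 months + 7 months + 45 months + 24 months = 165 months
Cooperation with authorities reduction: 20% of 165 months = 33 months (rounded down)
After reduction: 165 − 33 = 132 months
Less time served: 132 months − 38 months = 94 months
Minimum 41 months: 94 months meets the minimum, no increase.

94 months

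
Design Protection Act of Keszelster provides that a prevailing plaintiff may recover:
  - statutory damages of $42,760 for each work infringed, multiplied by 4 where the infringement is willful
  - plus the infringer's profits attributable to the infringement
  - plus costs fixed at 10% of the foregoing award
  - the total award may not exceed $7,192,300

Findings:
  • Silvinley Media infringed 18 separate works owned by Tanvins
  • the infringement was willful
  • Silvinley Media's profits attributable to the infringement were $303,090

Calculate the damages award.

Statutory damages: 18 × $42,760 = $769,680
Multiplied by 4: 4 × $769,680 = $3,078,720
Combined award: $3,078,720 + $303,090 = $3,381,810
Costs: 10% of $3,381,810 = $338,181
Award plus costs: $3,381,810 + $338,181 = $3,719,991
Cap at $7,192,300: $3,719,991 is within the cap, no reduction.

$3,719,991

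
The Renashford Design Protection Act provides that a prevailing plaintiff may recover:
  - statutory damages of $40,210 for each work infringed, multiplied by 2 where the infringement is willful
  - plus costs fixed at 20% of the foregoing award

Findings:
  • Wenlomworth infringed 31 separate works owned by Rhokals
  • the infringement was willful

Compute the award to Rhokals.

Statutory damages: 31 × $40,210 = $1,246,510
Doubled: 2 × $1,246,510 = $2,493,020
Costs: 20% of $2,493,020 = $498,604
Award plus costs: $2,493,020 + $498,604 = $2,991,624

$2,991,624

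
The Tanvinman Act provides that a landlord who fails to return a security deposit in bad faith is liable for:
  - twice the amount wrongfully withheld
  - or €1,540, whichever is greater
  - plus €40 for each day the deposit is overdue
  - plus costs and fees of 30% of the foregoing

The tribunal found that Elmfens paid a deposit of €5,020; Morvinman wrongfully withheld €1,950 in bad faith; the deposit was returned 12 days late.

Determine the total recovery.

€5,694

Doubled: 2 × €1,950 = €3,900
Minimum €1,540: €3,900 meets the minimum, no increase.
Late-return penalty: 12 × €40 = €480
Damages plus late penalty: €3,900 + €480 = €4,380
Costs and fees: 30% of €4,380 = €1,314
Total recovery: €4,380 + €1,314 = €5,694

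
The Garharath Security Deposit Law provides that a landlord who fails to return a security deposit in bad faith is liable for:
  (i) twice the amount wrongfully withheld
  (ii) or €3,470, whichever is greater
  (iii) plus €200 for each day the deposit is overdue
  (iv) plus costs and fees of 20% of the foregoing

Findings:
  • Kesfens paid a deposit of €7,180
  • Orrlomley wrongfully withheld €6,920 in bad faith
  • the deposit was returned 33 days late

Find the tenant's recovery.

€24,528

Doubled: 2 × €6,920 = €13,840
Minimum €3,470: €13,840 meets the minimum, no increase.
Late-return penalty: 33 × €200 = €6,600
Damages plus late penalty: €13,840 + €6,600 = €20,440
Costs and fees: 20% of €20,440 = €4,088
Total recovery: €20,440 + €4,088 = €24,528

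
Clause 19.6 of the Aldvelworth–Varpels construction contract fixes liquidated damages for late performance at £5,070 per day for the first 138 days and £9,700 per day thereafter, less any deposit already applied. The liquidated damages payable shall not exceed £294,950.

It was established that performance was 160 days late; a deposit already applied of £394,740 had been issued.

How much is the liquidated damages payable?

£294,950

First 138 days: 138 × £5,070 = £699,660
Remaining days: (160 − 138) × £9,700 = £213,400
Accrued per-day damages: £699,660 + £213,400 = £913,060
Less deposit already applied: £913,060 − £394,740 = £518,320
Cap at £294,950: £518,320 exceeds the cap → £294,950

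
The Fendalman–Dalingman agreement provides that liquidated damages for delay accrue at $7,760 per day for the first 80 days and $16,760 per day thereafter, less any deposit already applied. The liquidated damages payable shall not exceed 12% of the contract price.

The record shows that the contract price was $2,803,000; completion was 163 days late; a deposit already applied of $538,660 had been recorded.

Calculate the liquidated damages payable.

Liquidated damages: $336,360

First 80 days: 80 × $7,760 = $620,800
Remaining days: (163 − 80) × $16,760 = $1,391,080
Accrued per-day damages: $620,800 + $1,391,080 = $2,011,880
Less deposit already applied: $2,011,880 − $538,660 = $1,473,220
Cap: 12% of $2,803,000 = $336,360
Cap at $336,360: $1,473,220 exceeds the cap → $336,360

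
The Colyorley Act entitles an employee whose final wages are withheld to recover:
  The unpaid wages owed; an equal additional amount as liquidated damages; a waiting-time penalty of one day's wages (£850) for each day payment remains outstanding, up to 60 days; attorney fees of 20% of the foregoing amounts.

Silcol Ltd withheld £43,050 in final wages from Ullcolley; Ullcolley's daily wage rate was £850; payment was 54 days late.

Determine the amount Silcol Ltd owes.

Liquidated damages (equal amount): £43,050
Penalty days: min(54, 60) = 54
Waiting-time penalty: 54 × £850 = £45,900
Subtotal: £43,050 + £43,050 + £45,900 = £132,000
Attorney fees: 20% of £132,000 = £26,400
Total award: £132,000 + £26,400 = £158,400

Total award: £158,400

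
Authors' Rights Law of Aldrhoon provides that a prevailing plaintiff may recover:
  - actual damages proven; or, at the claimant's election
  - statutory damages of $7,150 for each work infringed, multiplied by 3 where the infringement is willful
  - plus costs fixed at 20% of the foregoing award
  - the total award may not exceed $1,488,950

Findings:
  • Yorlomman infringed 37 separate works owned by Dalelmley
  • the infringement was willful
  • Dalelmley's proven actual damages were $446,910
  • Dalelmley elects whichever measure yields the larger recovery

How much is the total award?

Statutory damages: 37 × $7,150 = $264,550
Trebled: 3 × $264,550 = $793,650
Greater of actual damages ($446,910) or enhanced statutory damages ($793,650): $793,650
Costs: 20% of $793,650 = $158,730
Award plus costs: $793,650 + $158,730 = $952,380
Cap at $1,488,950: $952,380 is within the cap, no reduction.

Award: $952,380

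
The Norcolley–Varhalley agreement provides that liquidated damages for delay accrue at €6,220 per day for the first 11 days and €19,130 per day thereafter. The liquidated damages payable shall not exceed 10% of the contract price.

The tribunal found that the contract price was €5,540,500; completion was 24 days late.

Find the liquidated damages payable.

€317,110

First 11 days: 11 × €6,220 = €68,420
Remaining days: (24 − 11) × €19,130 = €248,690
Accrued per-day damages: €68,420 + €248,690 = €317,110
Cap: 10% of €5,540,500 = €554,050
Cap at €554,050: €317,110 is within the cap, no reduction.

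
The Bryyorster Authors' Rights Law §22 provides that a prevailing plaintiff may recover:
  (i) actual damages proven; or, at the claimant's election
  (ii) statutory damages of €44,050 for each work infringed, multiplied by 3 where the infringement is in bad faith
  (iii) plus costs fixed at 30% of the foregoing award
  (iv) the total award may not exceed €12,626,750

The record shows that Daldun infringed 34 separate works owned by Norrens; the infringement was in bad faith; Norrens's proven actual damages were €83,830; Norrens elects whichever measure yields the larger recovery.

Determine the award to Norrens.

Statutory damages: 34 × €44,050 = €1,497,700
Trebled: 3 × €1,497,700 = €4,493,100
Greater of actual damages (€83,830) or enhanced statutory damages (€4,493,100): €4,493,100
Costs: 30% of €4,493,100 = €1,347,930
Award plus costs: €4,493,100 + €1,347,930 = €5,841,030
Cap at €12,626,750: €5,841,030 is within the cap, no reduction.

€5,841,030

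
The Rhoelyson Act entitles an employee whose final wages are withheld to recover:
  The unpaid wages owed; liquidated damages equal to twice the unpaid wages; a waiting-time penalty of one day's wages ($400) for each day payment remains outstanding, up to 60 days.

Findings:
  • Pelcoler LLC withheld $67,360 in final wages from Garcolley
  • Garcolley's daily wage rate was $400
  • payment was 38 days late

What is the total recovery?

$217,280

Doubled: 2 × $67,360 = $134,720
Penalty days: min(38, 60) = 38
Waiting-time penalty: 38 × $400 = $15,200
Total award: $67,360 + $134,720 + $15,200 = $217,280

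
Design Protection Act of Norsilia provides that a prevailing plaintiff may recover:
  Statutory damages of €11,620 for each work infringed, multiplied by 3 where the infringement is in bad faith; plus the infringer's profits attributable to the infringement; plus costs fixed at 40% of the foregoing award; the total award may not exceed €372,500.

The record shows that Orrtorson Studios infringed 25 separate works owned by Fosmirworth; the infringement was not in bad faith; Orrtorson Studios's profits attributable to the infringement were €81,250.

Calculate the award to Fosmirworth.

€372,500

Statutory damages: 25 × €11,620 = €290,500
Infringement not in bad faith: no ×3 enhancement.
Combined award: €290,500 + €81,250 = €371,750
Costs: 40% of €371,750 = €148,700
Award plus costs: €371,750 + €148,700 = €520,450
Cap at €372,500: €520,450 exceeds the cap → €372,500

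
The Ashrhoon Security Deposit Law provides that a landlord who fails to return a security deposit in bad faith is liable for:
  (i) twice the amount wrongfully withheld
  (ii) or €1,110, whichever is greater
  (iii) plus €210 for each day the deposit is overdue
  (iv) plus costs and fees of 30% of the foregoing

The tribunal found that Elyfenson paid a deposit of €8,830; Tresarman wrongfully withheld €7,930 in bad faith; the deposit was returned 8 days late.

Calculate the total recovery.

€22,802

Doubled: 2 × €7,930 = €15,860
Minimum €1,110: €15,860 meets the minimum, no increase.
Late-return penalty: 8 × €210 = €1,680
Damages plus late penalty: €15,860 + €1,680 = €17,540
Costs and fees: 30% of €17,540 = €5,262
Total recovery: €17,540 + €5,262 = €22,802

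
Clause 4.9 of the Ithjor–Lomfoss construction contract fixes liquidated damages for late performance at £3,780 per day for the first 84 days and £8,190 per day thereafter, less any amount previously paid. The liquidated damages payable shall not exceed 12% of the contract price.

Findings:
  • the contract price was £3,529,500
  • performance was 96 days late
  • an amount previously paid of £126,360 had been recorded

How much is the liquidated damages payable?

£289,440

First 84 days: 84 × £3,780 = £317,520
Remaining days: (96 − 84) × £8,190 = £98,280
Accrued per-day damages: £317,520 + £98,280 = £415,800
Less amount previously paid: £415,800 − £126,360 = £289,440
Cap: 12% of £3,529,500 = £423,540
Cap at £423,540: £289,440 is within the cap, no reduction.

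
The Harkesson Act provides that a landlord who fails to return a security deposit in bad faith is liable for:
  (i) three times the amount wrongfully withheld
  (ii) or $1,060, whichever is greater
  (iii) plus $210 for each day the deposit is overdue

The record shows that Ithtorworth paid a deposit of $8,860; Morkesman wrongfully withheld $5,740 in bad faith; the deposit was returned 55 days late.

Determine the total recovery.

$28,770

Trebled: 3 × $5,740 = $17,220
Minimum $1,060: $17,220 meets the minimum, no increase.
Late-return penalty: 55 × $210 = $11,550
Damages plus late penalty: $17,220 + $11,550 = $28,770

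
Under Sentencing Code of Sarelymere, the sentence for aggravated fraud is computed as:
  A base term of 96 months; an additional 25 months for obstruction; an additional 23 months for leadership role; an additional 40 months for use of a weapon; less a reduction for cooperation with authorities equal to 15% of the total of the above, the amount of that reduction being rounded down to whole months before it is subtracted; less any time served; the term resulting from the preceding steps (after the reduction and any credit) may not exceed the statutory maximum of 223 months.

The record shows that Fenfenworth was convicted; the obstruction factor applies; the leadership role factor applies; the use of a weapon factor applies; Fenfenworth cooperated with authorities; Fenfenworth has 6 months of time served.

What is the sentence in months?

Obstruction enhancement: +25 months
Leadership role enhancement: +23 months
Use of a weapon enhancement: +40 months
Adjusted term: 96 months + 25 months + 23 months + 40 months = 184 months
Cooperation with authorities reduction: 15% of 184 months = 27 months (rounded down)
After reduction: 184 − 27 = 157 months
Less time served: 157 months − 6 months = 151 months
Cap at 223 months: 151 months is within the cap, no reduction.

151 months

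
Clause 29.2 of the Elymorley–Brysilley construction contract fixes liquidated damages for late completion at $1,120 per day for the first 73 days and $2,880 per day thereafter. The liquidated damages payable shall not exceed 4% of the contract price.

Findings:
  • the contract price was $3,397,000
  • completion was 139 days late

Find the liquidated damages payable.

Liquidated damages: $135,880

First 73 days: 73 × $1,120 = $81,760
Remaining days: (139 − 73) × $2,880 = $190,080
Accrued per-day damages: $81,760 + $190,080 = $271,840
Cap: 4% of $3,397,000 = $135,880
Cap at $135,880: $271,840 exceeds the cap → $135,880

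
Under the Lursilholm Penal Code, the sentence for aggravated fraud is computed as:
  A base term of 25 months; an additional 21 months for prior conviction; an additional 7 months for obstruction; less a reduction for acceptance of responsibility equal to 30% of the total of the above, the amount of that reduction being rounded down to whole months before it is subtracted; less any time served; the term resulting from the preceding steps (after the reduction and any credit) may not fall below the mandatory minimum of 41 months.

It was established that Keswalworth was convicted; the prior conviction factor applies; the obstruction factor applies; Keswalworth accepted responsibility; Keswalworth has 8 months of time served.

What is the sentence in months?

41 months

Prior conviction enhancement: +21 months
Obstruction enhancement: +7 months
Adjusted term: 25 months + 21 months + 7 months = 53 months
Acceptance of responsibility reduction: 30% of 53 months = 15 months (rounded down)
After reduction: 53 − 15 = 38 months
Less time served: 38 months − 8 months = 30 months
Minimum 41 months: 30 months is below the minimum → 41 months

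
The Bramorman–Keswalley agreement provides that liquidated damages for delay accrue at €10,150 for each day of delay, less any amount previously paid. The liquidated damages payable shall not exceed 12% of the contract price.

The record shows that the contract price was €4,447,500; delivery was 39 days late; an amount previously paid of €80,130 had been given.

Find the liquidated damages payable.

€315,720

Per-day damages: 39 × €10,150 = €395,850
Less amount previously paid: €395,850 − €80,130 = €315,720
Cap: 12% of €4,447,500 = €533,700
Cap at €533,700: €315,720 is within the cap, no reduction.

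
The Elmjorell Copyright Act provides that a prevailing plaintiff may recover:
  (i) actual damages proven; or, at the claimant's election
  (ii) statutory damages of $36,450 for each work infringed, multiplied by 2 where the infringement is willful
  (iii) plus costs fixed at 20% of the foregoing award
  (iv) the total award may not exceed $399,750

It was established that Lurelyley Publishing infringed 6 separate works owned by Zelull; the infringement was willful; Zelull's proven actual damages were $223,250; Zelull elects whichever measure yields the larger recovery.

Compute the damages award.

Award: $399,750

Statutory damages: 6 × $36,450 = $218,700
Doubled: 2 × $218,700 = $437,400
Greater of actual damages ($223,250) or enhanced statutory damages ($437,400): $437,400
Costs: 20% of $437,400 = $87,480
Award plus costs: $437,400 + $87,480 = $524,880
Cap at $399,750: $524,880 exceeds the cap → $399,750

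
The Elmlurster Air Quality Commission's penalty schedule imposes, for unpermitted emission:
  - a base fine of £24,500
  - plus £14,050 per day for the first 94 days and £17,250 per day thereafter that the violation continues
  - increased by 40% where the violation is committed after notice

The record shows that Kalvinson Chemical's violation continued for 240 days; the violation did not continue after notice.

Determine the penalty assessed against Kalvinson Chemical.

First 94 days: 94 × £14,050 = £1,320,700
Remaining days: (240 − 94) × £17,250 = £2,518,500
Per-day component: £1,320,700 + £2,518,500 = £3,839,200
Base plus per-day: £24,500 + £3,839,200 = £3,863,700
The violation did not continue after notice: no 40% increase.

£3,863,700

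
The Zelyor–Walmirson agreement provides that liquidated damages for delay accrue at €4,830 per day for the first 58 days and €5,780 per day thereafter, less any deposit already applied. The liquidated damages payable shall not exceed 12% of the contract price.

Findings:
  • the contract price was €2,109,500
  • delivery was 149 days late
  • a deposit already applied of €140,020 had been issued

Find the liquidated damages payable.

€253,140

First 58 days: 58 × €4,830 = €280,140
Remaining days: (149 − 58) × €5,780 = €525,980
Accrued per-day damages: €280,140 + €525,980 = €806,120
Less deposit already applied: €806,120 − €140,020 = €666,100
Cap: 12% of €2,109,500 = €253,140
Cap at €253,140: €666,100 exceeds the cap → €253,140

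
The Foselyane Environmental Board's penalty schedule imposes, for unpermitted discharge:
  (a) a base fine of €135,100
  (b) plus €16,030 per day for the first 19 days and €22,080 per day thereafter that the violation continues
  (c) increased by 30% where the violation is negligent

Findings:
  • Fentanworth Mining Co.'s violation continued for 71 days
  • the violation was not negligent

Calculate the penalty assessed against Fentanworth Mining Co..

First 19 days: 19 × €16,030 = €304,570
Remaining days: (71 − 19) × €22,080 = €1,148,160
Per-day component: €304,570 + €1,148,160 = €1,452,730
Base plus per-day: €135,100 + €1,452,730 = €1,587,830
The violation was not negligent: no 30% increase.

€1,587,830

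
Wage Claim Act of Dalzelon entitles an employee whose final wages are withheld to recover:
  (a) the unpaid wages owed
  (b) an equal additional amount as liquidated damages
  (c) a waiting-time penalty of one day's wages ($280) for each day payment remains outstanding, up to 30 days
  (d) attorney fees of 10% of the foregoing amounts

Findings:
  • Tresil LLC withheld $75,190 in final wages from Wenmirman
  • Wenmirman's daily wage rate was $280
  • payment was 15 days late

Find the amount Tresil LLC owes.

Total award: $170,038

Liquidated damages (equal amount): $75,190
Penalty days: min(15, 30) = 15
Waiting-time penalty: 15 × $280 = $4,200
Subtotal: $75,190 + $75,190 + $4,200 = $154,580
Attorney fees: 10% of $154,580 = $15,458
Total award: $154,580 + $15,458 = $170,038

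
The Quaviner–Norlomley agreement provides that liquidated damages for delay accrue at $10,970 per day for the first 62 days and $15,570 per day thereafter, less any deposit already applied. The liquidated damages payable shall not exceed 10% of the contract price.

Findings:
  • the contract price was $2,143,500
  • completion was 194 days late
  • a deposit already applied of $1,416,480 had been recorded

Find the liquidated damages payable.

$214,350

First 62 days: 62 × $10,970 = $680,140
Remaining days: (194 − 62) × $15,570 = $2,055,240
Accrued per-day damages: $680,140 + $2,055,240 = $2,735,380
Less deposit already applied: $2,735,380 − $1,416,480 = $1,318,900
Cap: 10% of $2,143,500 = $214,350
Cap at $214,350: $1,318,900 exceeds the cap → $214,350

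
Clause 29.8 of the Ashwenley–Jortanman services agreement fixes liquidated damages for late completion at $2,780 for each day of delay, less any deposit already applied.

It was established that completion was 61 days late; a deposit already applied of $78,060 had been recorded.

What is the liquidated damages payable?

Per-day damages: 61 × $2,780 = $169,580
Less deposit already applied: $169,580 − $78,060 = $91,520

$91,520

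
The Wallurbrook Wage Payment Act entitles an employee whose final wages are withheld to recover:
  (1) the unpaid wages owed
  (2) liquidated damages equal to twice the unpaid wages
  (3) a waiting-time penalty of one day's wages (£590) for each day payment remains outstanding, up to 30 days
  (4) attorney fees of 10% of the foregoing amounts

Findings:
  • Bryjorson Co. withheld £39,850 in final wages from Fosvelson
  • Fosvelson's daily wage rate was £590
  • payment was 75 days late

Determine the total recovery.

Doubled: 2 × £39,850 = £79,700
Penalty days: min(75, 30) = 30
Waiting-time penalty: 30 × £590 = £17,700
Subtotal: £39,850 + £79,700 + £17,700 = £137,250
Attorney fees: 10% of £137,250 = £13,725
Total award: £137,250 + £13,725 = £150,975

£150,975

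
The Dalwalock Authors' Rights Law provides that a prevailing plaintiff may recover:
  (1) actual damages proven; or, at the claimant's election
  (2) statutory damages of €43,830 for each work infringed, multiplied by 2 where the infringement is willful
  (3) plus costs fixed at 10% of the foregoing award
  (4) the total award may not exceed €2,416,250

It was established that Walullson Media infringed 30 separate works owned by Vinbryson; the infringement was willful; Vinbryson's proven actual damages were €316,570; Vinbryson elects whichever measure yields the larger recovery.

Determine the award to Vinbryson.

Statutory damages: 30 × €43,830 = €1,314,900
Doubled: 2 × €1,314,900 = €2,629,800
Greater of actual damages (€316,570) or enhanced statutory damages (€2,629,800): €2,629,800
Costs: 10% of €2,629,800 = €262,980
Award plus costs: €2,629,800 + €262,980 = €2,892,780
Cap at €2,416,250: €2,892,780 exceeds the cap → €2,416,250

€2,416,250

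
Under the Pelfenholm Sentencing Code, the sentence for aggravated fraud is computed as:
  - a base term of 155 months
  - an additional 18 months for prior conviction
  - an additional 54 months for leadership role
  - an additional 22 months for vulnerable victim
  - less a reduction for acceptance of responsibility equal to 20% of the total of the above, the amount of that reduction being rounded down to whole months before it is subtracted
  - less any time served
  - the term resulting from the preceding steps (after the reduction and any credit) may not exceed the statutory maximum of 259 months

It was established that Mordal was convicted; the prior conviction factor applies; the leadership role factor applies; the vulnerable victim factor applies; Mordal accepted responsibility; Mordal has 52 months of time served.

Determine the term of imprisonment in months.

Prior conviction enhancement: +18 months
Leadership role enhancement: +54 months
Vulnerable victim enhancement: +22 months
Adjusted term: 155 months + 18 months + 54 months + 22 months = 249 months
Acceptance of responsibility reduction: 20% of 249 months = 49 months (rounded down)
After reduction: 249 − 49 = 200 months
Less time served: 200 months − 52 months = 148 months
Cap at 259 months: 148 months is within the cap, no reduction.

Sentence: 148 months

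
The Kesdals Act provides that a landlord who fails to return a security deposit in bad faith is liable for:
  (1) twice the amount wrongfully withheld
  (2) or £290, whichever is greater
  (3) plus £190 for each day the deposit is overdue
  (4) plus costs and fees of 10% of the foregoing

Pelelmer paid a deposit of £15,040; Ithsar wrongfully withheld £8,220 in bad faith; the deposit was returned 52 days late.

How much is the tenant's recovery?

£28,952

Doubled: 2 × £8,220 = £16,440
Minimum £290: £16,440 meets the minimum, no increase.
Late-return penalty: 52 × £190 = £9,880
Damages plus late penalty: £16,440 + £9,880 = £26,320
Costs and fees: 10% of £26,320 = £2,632
Total recovery: £26,320 + £2,632 = £28,952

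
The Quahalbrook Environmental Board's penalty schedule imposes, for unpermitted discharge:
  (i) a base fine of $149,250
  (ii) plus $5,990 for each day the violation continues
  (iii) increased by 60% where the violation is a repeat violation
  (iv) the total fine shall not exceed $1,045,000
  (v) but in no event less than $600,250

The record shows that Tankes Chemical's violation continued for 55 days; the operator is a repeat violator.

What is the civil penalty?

Per-day component: 55 × $5,990 = $329,450
Base plus per-day: $149,250 + $329,450 = $478,700
Enhancement: 60% of $478,700 = $287,220
Enhanced fine: $478,700 + $287,220 = $765,920
Cap at $1,045,000: $765,920 is within the cap, no reduction.
Minimum $600,250: $765,920 meets the minimum, no increase.

$765,920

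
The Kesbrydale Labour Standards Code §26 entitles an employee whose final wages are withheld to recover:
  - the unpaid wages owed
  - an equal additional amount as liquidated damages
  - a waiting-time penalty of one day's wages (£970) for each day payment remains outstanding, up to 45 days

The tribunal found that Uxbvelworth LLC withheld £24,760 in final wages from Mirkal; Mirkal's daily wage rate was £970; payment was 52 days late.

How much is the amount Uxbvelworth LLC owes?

Liquidated damages (equal amount): £24,760
Penalty days: min(52, 45) = 45
Waiting-time penalty: 45 × £970 = £43,650
Total award: £24,760 + £24,760 + £43,650 = £93,170

£93,170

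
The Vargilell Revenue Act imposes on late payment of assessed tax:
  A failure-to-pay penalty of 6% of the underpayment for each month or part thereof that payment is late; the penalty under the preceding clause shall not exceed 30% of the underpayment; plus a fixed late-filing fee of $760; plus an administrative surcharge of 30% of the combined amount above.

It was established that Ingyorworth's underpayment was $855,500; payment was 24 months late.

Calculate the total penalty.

$334,633

Accrued rate: 6% × 24 = 144%, capped at 30% → 30%
Failure-to-pay penalty: 30% of $855,500 = $256,650
Penalty before surcharge: $256,650 + $760 = $257,410
Administrative surcharge: 30% of $257,410 = $77,223
Total penalty: $257,410 + $77,223 = $334,633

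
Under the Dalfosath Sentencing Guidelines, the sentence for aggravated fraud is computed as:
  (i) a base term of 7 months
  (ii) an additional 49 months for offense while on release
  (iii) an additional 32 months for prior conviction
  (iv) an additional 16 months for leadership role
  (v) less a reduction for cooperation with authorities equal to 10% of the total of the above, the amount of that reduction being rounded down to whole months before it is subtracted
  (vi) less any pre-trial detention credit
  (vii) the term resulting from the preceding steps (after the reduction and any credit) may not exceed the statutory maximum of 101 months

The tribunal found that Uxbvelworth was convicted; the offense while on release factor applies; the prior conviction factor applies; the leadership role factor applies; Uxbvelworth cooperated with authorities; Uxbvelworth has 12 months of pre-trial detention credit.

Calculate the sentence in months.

Offense while on release enhancement: +49 months
Prior conviction enhancement: +32 months
Leadership role enhancement: +16 months
Adjusted term: 7 months + 49 months + 32 months + 16 months = 104 months
Cooperation with authorities reduction: 10% of 104 months = 10 months (rounded down)
After reduction: 104 − 10 = 94 months
Less pre-trial detention credit: 94 months − 12 months = 82 months
Cap at 101 months: 82 months is within the cap, no reduction.

Sentence: 82 months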